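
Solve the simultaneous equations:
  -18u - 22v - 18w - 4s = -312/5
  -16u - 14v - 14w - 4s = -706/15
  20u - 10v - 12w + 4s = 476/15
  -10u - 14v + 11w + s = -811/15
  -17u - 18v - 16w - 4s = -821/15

u = 5/3, v = 2, w = -1, s = 8/5

Row-reduce the augmented matrix:
R1 ← R1 / (-18).
R2 ← R2 + 16·R1.
R3 ← R3 − 20·R1.
R4 ← R4 + 10·R1.
R5 ← R5 + 17·R1.
R2 ← R2 / (50/9).
R1 ← R1 − 11/9·R2.
R3 ← R3 + 310/9·R2.
R4 ← R4 + 16/9·R2.
R5 ← R5 − 25/9·R2.
R3 ← R3 / (-98/5).
R1 ← R1 − 14/25·R3.
R2 ← R2 − 9/25·R3.
R4 ← R4 − 541/25·R3.
R4 ← R4 / (-111/245).
R1 ← R1 − 8/35·R4.
R2 ← R2 + 34/245·R4.
R3 ← R3 − 8/49·R4.
R5 reduces to 0 = 0, so the extra equation is consistent.
Reading off the reduced rows gives u = 5/3, v = 2, w = -1, s = 8/5.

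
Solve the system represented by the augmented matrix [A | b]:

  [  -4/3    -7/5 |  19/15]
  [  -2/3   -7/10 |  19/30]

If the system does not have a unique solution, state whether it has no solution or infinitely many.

infinitely many solutions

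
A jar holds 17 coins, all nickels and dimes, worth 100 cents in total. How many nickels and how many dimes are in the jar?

Let n = nickels, d = dimes.
  n + d = 17
  5n + 10d = 100
Row-reduce the augmented matrix:
R2 ← R2 − 5·R1.
R2 ← R2 / (5).
R1 ← R1 − 1·R2.
Reading off the reduced rows gives n = 14, d = 3.

nickels: 14, dimes: 3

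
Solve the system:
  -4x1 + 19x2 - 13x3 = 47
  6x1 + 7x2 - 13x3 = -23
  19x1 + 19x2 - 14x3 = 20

Row-reduce the augmented matrix:
R1 ← R1 / (-4).
R2 ← R2 − 6·R1.
R3 ← R3 − 19·R1.
R2 ← R2 / (71/2).
R1 ← R1 + 19/4·R2.
R3 ← R3 − 437/4·R2.
R3 ← R3 / (1723/71).
R1 ← R1 + 78/71·R3.
R2 ← R2 + 65/71·R3.
Reading off the reduced rows gives x1 = -1, x2 = 5, x3 = 4.

x1 = -1, x2 = 5, x3 = 4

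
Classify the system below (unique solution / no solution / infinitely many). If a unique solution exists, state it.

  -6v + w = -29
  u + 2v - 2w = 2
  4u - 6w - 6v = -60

u = -6, v = 5, w = 1

Row-reduce the augmented matrix:
Swap R1 and R2.
R3 ← R3 − 4·R1.
R2 ← R2 / (-6).
R1 ← R1 − 2·R2.
R3 ← R3 + 14·R2.
R3 ← R3 / (-1/3).
R1 ← R1 + 5/3·R3.
R2 ← R2 + 1/6·R3.
Reading off the reduced rows gives u = -6, v = 5, w = 1.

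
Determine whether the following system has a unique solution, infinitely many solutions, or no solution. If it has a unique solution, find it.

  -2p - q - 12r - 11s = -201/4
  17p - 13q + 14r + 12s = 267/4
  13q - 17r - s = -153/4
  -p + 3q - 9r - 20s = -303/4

p = 0, q = -3/4, r = 3/2, s = 3

Row-reduce the augmented matrix:
R1 ← R1 / (-2).
R2 ← R2 − 17·R1.
R4 ← R4 + 1·R1.
R2 ← R2 / (-43/2).
R1 ← R1 − 1/2·R2.
R3 ← R3 − 13·R2.
R4 ← R4 − 7/2·R2.
R3 ← R3 / (-3019/43).
R1 ← R1 − 170/43·R3.
R2 ← R2 − 176/43·R3.
R4 ← R4 + 745/43·R3.
R4 ← R4 / (-46372/3019).
R1 ← R1 − 2335/3019·R4.
R2 ← R2 − 2595/3019·R4.
R3 ← R3 − 2162/3019·R4.
Reading off the reduced rows gives p = 0, q = -3/4, r = 3/2, s = 3.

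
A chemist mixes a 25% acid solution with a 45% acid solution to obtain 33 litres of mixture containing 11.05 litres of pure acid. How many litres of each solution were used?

litres of solution A: 19, litres of solution B: 14

Let a = litres of solution A, b = litres of solution B.
  a + b = 33
  (9/20)b + (1/4)a = 221/20
Row-reduce the augmented matrix:
R2 ← R2 − 1/4·R1.
R2 ← R2 / (1/5).
R1 ← R1 − 1·R2.
Reading off the reduced rows gives a = 19, b = 14.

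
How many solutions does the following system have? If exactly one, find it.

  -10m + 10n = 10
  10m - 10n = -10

Row-reduce:
R1 ← R1 / (-10).
R2 ← R2 − 10·R1.
Rank is 1 with 2 unknowns, leaving n free.

infinitely many solutions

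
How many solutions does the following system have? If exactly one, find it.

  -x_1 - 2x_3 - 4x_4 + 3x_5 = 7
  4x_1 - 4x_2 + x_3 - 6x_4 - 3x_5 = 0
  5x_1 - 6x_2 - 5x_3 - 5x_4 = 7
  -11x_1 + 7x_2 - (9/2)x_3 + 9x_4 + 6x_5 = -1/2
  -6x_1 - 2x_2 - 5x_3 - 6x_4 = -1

Row-reduce:
R1 ← R1 / (-1).
R2 ← R2 − 4·R1.
R3 ← R3 − 5·R1.
R4 ← R4 + 11·R1.
R5 ← R5 + 6·R1.
R2 ← R2 / (-4).
R3 ← R3 + 6·R2.
R4 ← R4 − 7·R2.
R5 ← R5 + 2·R2.
R3 ← R3 / (-9/2).
R1 ← R1 − 2·R3.
R2 ← R2 − 7/4·R3.
R4 ← R4 − 21/4·R3.
R5 ← R5 − 21/2·R3.
R4 ← R4 / (143/6).
R1 ← R1 − 68/9·R4.
R2 ← R2 − 155/18·R4.
R3 ← R3 + 16/9·R4.
R5 ← R5 − 143/3·R4.
Rank is 4 with 5 unknowns, leaving x_5 free.

infinitely many solutions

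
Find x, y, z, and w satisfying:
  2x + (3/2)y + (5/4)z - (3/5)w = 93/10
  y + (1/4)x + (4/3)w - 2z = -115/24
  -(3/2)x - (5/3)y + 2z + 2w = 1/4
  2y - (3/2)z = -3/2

x = 3/2, y = 3/2, z = 3, w = -1/2

Row-reduce the augmented matrix:
R1 ← R1 / (2).
R2 ← R2 − 1/4·R1.
R3 ← R3 + 3/2·R1.
R2 ← R2 / (13/16).
R1 ← R1 − 3/4·R2.
R3 ← R3 + 13/24·R2.
R4 ← R4 − 2·R2.
R3 ← R3 / (3/2).
R1 ← R1 − 34/13·R3.
R2 ← R2 + 69/26·R3.
R4 ← R4 − 99/26·R3.
R4 ← R4 / (-636/65).
R1 ← R1 + 10424/1755·R4.
R2 ← R2 − 718/117·R4.
R3 ← R3 − 224/135·R4.
Reading off the reduced rows gives x = 3/2, y = 3/2, z = 3, w = -1/2.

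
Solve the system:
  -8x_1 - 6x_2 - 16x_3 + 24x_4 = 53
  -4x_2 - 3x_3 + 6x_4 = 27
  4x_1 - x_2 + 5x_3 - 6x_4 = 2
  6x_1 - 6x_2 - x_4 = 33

no solution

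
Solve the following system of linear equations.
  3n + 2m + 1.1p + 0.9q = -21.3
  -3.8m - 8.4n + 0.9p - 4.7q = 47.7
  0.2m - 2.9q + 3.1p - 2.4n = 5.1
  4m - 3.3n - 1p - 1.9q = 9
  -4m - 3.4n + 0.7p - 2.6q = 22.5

m = -2, n = -6, p = -1, q = 2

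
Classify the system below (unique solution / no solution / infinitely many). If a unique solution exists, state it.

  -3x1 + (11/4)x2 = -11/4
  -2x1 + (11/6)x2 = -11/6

infinitely many solutions

Row-reduce:
R1 ← R1 / (-3).
R2 ← R2 + 2·R1.
Rank is 1 with 2 unknowns, leaving x2 free.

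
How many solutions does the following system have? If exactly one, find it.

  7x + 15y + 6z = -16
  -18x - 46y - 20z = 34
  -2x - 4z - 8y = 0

no solution

Row-reduce:
R1 ← R1 / (7).
R2 ← R2 + 18·R1.
R3 ← R3 + 2·R1.
R2 ← R2 / (-52/7).
R1 ← R1 − 15/7·R2.
R3 ← R3 + 26/7·R2.
Row 3 reduces to 0 = -1, a contradiction. The system is inconsistent.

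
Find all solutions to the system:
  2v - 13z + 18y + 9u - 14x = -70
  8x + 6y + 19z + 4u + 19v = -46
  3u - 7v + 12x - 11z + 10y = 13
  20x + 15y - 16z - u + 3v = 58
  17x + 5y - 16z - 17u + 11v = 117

x = 3, y = -6, z = -5, u = 1, v = 3

Row-reduce the augmented matrix:
R1 ← R1 / (-14).
R2 ← R2 − 8·R1.
R3 ← R3 − 12·R1.
R4 ← R4 − 20·R1.
R5 ← R5 − 17·R1.
R2 ← R2 / (114/7).
R1 ← R1 + 9/7·R2.
R3 ← R3 − 178/7·R2.
R4 ← R4 − 285/7·R2.
R5 ← R5 − 188/7·R2.
R3 ← R3 / (-764/19).
R1 ← R1 − 35/19·R3.
R2 ← R2 − 27/38·R3.
R4 ← R4 + 127/2·R3.
R5 ← R5 + 1933/38·R3.
R4 ← R4 / (-24643/4584).
R1 ← R1 + 193/2292·R4.
R2 ← R2 − 2285/4584·R4.
R3 ← R3 − 203/2292·R4.
R5 ← R5 + 76295/4584·R4.
R5 ← R5 / (-746987/49286).
R1 ← R1 + 22045/49286·R5.
R2 ← R2 − 45363/24643·R5.
R3 ← R3 − 28001/24643·R5.
R4 ← R4 + 61950/24643·R5.
Reading off the reduced rows gives x = 3, y = -6, z = -5, u = 1, v = 3.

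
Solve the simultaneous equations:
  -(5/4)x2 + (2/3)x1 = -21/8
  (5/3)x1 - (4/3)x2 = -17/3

x1 = -3, x2 = 1/2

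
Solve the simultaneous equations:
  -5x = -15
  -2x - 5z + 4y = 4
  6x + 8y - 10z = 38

infinitely many solutions

Row-reduce:
R1 ← R1 / (-5).
R2 ← R2 + 2·R1.
R3 ← R3 − 6·R1.
R2 ← R2 / (4).
R3 ← R3 − 8·R2.
Rank is 2 with 3 unknowns, leaving z free.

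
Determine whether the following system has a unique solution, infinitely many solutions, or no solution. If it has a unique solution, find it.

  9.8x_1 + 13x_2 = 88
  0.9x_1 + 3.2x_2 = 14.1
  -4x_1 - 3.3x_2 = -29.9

x_1 = 5, x_2 = 3

Row-reduce the augmented matrix:
R1 ← R1 / (49/5).
R2 ← R2 − 9/10·R1.
R3 ← R3 + 4·R1.
R2 ← R2 / (983/490).
R1 ← R1 − 65/49·R2.
R3 ← R3 − 983/490·R2.
R3 reduces to 0 = 0, so the extra equation is consistent.
Reading off the reduced rows gives x_1 = 5, x_2 = 3.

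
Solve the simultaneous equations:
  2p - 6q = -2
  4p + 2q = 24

p = 5, q = 2

Row-reduce the augmented matrix:
R1 ← R1 / (2).
R2 ← R2 − 4·R1.
R2 ← R2 / (14).
R1 ← R1 + 3·R2.
Reading off the reduced rows gives p = 5, q = 2.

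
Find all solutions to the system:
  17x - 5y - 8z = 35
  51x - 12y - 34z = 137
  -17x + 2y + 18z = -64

Row-reduce:
R1 ← R1 / (17).
R2 ← R2 − 51·R1.
R3 ← R3 + 17·R1.
R2 ← R2 / (3).
R1 ← R1 + 5/17·R2.
R3 ← R3 + 3·R2.
Row 3 reduces to 0 = 3, a contradiction. The system is inconsistent.

no solution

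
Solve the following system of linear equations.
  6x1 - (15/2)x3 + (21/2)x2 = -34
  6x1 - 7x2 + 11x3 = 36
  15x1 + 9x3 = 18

Row-reduce:
R1 ← R1 / (6).
R2 ← R2 − 6·R1.
R3 ← R3 − 15·R1.
R2 ← R2 / (-35/2).
R1 ← R1 − 7/4·R2.
R3 ← R3 + 105/4·R2.
Row 3 reduces to 0 = -2, a contradiction. The system is inconsistent.

no solution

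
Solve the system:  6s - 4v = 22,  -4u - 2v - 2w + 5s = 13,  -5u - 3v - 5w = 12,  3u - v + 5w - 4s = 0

Row-reduce the augmented matrix:
Swap R1 and R2.
R1 ← R1 / (-4).
R3 ← R3 + 5·R1.
R4 ← R4 − 3·R1.
R2 ← R2 / (-4).
R1 ← R1 − 1/2·R2.
R3 ← R3 + 1/2·R2.
R4 ← R4 + 5/2·R2.
R3 ← R3 / (-5/2).
R1 ← R1 − 1/2·R3.
R4 ← R4 − 7/2·R3.
R4 ← R4 / (-69/5).
R1 ← R1 + 19/10·R4.
R2 ← R2 + 3/2·R4.
R3 ← R3 − 14/5·R4.
Reading off the reduced rows gives u = 0, v = -4, w = 0, s = 1.

u = 0, v = -4, w = 0, s = 1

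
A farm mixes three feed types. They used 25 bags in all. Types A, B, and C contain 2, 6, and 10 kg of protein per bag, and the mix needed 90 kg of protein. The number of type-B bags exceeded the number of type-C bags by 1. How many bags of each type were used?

Let a = type-A bags, b = type-B bags, c = type-C bags.
  a + b + c = 25
  6b + 10c + 2a = 90
  b - c = 1
Row-reduce the augmented matrix:
R2 ← R2 − 2·R1.
R2 ← R2 / (4).
R1 ← R1 − 1·R2.
R3 ← R3 − 1·R2.
R3 ← R3 / (-3).
R1 ← R1 + 1·R3.
R2 ← R2 − 2·R3.
Reading off the reduced rows gives a = 18, b = 4, c = 3.

type-A bags: 18, type-B bags: 4, type-C bags: 3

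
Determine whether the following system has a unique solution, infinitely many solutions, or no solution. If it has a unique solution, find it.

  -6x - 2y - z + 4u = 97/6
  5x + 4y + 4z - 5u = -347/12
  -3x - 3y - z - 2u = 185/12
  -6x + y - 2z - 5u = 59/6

x = -5/4, y = -3, z = -8/3, u = 0

Row-reduce the augmented matrix:
R1 ← R1 / (-6).
R2 ← R2 − 5·R1.
R3 ← R3 + 3·R1.
R4 ← R4 + 6·R1.
R2 ← R2 / (7/3).
R1 ← R1 − 1/3·R2.
R3 ← R3 + 2·R2.
R4 ← R4 − 3·R2.
R3 ← R3 / (31/14).
R1 ← R1 + 2/7·R3.
R2 ← R2 − 19/14·R3.
R4 ← R4 + 71/14·R3.
R4 ← R4 / (-598/31).
R1 ← R1 + 35/31·R4.
R2 ← R2 − 81/31·R4.
R3 ← R3 + 76/31·R4.
Reading off the reduced rows gives x = -5/4, y = -3, z = -8/3, u = 0.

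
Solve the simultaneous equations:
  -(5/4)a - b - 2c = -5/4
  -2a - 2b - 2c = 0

infinitely many solutions

Row-reduce:
R1 ← R1 / (-5/4).
R2 ← R2 + 2·R1.
R2 ← R2 / (-2/5).
R1 ← R1 − 4/5·R2.
Rank is 2 with 3 unknowns, leaving c free.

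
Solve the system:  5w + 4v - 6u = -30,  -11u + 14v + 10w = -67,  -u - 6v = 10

no solution

Row-reduce:
R1 ← R1 / (-6).
R2 ← R2 + 11·R1.
R3 ← R3 + 1·R1.
R2 ← R2 / (20/3).
R1 ← R1 + 2/3·R2.
R3 ← R3 + 20/3·R2.
Row 3 reduces to 0 = 3, a contradiction. The system is inconsistent.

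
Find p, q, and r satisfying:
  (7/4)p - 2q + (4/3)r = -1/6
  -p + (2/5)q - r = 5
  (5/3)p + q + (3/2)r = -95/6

p = -2, q = -5, r = -5

Row-reduce the augmented matrix:
R1 ← R1 / (7/4).
R2 ← R2 + 1·R1.
R3 ← R3 − 5/3·R1.
R2 ← R2 / (-26/35).
R1 ← R1 + 8/7·R2.
R3 ← R3 − 61/21·R2.
R3 ← R3 / (-82/117).
R1 ← R1 − 44/39·R3.
R2 ← R2 − 25/78·R3.
Reading off the reduced rows gives p = -2, q = -5, r = -5.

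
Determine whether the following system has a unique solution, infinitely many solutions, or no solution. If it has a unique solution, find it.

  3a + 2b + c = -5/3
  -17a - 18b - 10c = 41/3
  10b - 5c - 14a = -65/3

Row-reduce the augmented matrix:
R1 ← R1 / (3).
R2 ← R2 + 17·R1.
R3 ← R3 + 14·R1.
R2 ← R2 / (-20/3).
R1 ← R1 − 2/3·R2.
R3 ← R3 − 58/3·R2.
R3 ← R3 / (-129/10).
R1 ← R1 + 1/10·R3.
R2 ← R2 − 13/20·R3.
Reading off the reduced rows gives a = 0, b = -3/2, c = 4/3.

a = 0, b = -3/2, c = 4/3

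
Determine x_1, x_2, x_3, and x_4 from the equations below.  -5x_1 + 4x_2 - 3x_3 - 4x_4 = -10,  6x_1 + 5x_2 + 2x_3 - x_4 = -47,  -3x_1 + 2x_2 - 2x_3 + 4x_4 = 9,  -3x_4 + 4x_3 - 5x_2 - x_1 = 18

Row-reduce the augmented matrix:
R1 ← R1 / (-5).
R2 ← R2 − 6·R1.
R3 ← R3 + 3·R1.
R4 ← R4 + 1·R1.
R2 ← R2 / (49/5).
R1 ← R1 + 4/5·R2.
R3 ← R3 + 2/5·R2.
R4 ← R4 + 29/5·R2.
R3 ← R3 / (-13/49).
R1 ← R1 − 23/49·R3.
R2 ← R2 + 8/49·R3.
R4 ← R4 − 179/49·R3.
R4 ← R4 / (1030/13).
R1 ← R1 − 146/13·R4.
R2 ← R2 + 57/13·R4.
R3 ← R3 + 302/13·R4.
Reading off the reduced rows gives x_1 = -3, x_2 = -5, x_3 = -1, x_4 = 2.

x_1 = -3, x_2 = -5, x_3 = -1, x_4 = 2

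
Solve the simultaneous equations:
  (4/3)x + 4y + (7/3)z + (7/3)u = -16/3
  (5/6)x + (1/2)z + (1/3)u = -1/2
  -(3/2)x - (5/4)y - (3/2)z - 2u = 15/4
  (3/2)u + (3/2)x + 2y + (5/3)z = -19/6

infinitely many solutions

Row-reduce:
R1 ← R1 / (4/3).
R2 ← R2 − 5/6·R1.
R3 ← R3 + 3/2·R1.
R4 ← R4 − 3/2·R1.
R2 ← R2 / (-5/2).
R1 ← R1 − 3·R2.
R3 ← R3 − 13/4·R2.
R4 ← R4 + 5/2·R2.
R3 ← R3 / (-29/240).
R1 ← R1 − 3/5·R3.
R2 ← R2 − 23/60·R3.
Rank is 3 with 4 unknowns, leaving u free.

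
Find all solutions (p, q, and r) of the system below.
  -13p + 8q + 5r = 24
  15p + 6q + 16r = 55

Row-reduce:
R1 ← R1 / (-13).
R2 ← R2 − 15·R1.
R2 ← R2 / (198/13).
R1 ← R1 + 8/13·R2.
Rank is 2 with 3 unknowns, leaving r free.

infinitely many solutions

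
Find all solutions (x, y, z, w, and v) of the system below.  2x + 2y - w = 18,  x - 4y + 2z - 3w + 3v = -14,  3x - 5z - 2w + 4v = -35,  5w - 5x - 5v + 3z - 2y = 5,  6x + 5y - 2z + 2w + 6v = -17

Row-reduce the augmented matrix:
R1 ← R1 / (2).
R2 ← R2 − 1·R1.
R3 ← R3 − 3·R1.
R4 ← R4 + 5·R1.
R5 ← R5 − 6·R1.
R2 ← R2 / (-5).
R1 ← R1 − 1·R2.
R3 ← R3 + 3·R2.
R4 ← R4 − 3·R2.
R5 ← R5 + 1·R2.
R3 ← R3 / (-31/5).
R1 ← R1 − 2/5·R3.
R2 ← R2 + 2/5·R3.
R4 ← R4 − 21/5·R3.
R5 ← R5 + 12/5·R3.
R4 ← R4 / (52/31).
R1 ← R1 + 29/31·R4.
R2 ← R2 − 27/62·R4.
R3 ← R3 + 5/31·R4.
R5 ← R5 − 317/62·R4.
R5 ← R5 / (1015/104).
R1 ← R1 + 11/52·R5.
R2 ← R2 + 31/104·R5.
R3 ← R3 + 27/52·R5.
R4 ← R4 + 53/52·R5.
Reading off the reduced rows gives x = 2, y = 5, z = 5, w = -4, v = -6.

x = 2, y = 5, z = 5, w = -4, v = -6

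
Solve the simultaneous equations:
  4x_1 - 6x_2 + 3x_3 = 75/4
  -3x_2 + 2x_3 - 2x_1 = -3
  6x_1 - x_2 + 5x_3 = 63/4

x_1 = 3, x_2 = -3/2, x_3 = -3/4

Row-reduce the augmented matrix:
R1 ← R1 / (4).
R2 ← R2 + 2·R1.
R3 ← R3 − 6·R1.
R2 ← R2 / (-6).
R1 ← R1 + 3/2·R2.
R3 ← R3 − 8·R2.
R3 ← R3 / (31/6).
R1 ← R1 + 1/8·R3.
R2 ← R2 + 7/12·R3.
Reading off the reduced rows gives x_1 = 3, x_2 = -3/2, x_3 = -3/4.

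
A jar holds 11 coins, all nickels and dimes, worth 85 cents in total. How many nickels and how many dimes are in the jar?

nickels: 5, dimes: 6

Let n = nickels, d = dimes.
  n + d = 11
  5n + 10d = 85
Row-reduce the augmented matrix:
R2 ← R2 − 5·R1.
R2 ← R2 / (5).
R1 ← R1 − 1·R2.
Reading off the reduced rows gives n = 5, d = 6.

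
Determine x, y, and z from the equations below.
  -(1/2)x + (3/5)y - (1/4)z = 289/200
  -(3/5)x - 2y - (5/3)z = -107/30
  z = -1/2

x = 0, y = 11/5, z = -1/2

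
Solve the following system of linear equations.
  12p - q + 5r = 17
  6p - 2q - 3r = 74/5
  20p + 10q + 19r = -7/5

p = 3/2, q = -2, r = -3/5

Row-reduce the augmented matrix:
R1 ← R1 / (12).
R2 ← R2 − 6·R1.
R3 ← R3 − 20·R1.
R2 ← R2 / (-3/2).
R1 ← R1 + 1/12·R2.
R3 ← R3 − 35/3·R2.
R3 ← R3 / (-289/9).
R1 ← R1 − 13/18·R3.
R2 ← R2 − 11/3·R3.
Reading off the reduced rows gives p = 3/2, q = -2, r = -3/5.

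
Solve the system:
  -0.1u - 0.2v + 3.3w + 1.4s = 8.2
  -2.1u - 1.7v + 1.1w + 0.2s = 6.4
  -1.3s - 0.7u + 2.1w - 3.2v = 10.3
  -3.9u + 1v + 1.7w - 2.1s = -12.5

Row-reduce the augmented matrix:
R1 ← R1 / (-1/10).
R2 ← R2 + 21/10·R1.
R3 ← R3 + 7/10·R1.
R4 ← R4 + 39/10·R1.
R2 ← R2 / (5/2).
R1 ← R1 − 2·R2.
R3 ← R3 + 9/5·R2.
R4 ← R4 − 44/5·R2.
R3 ← R3 / (-8763/125).
R1 ← R1 − 539/25·R3.
R2 ← R2 + 682/25·R3.
R4 ← R4 − 14133/125·R3.
R4 ← R4 / (-83624/14605).
R1 ← R1 + 3035/5842·R4.
R2 ← R2 − 2397/2921·R4.
R3 ← R3 − 2677/5842·R4.
Reading off the reduced rows gives u = 1, v = -4, w = 1, s = 3.

u = 1, v = -4, w = 1, s = 3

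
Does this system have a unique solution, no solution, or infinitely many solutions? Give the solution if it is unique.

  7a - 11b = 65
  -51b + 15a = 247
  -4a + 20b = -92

no solution

Row-reduce:
R1 ← R1 / (7).
R2 ← R2 − 15·R1.
R3 ← R3 + 4·R1.
R2 ← R2 / (-192/7).
R1 ← R1 + 11/7·R2.
R3 ← R3 − 96/7·R2.
Row 3 reduces to 0 = -1, a contradiction. The system is inconsistent.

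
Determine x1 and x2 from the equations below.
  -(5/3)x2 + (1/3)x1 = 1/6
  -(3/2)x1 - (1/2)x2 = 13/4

x1 = -2, x2 = -1/2

Row-reduce the augmented matrix:
R1 ← R1 / (1/3).
R2 ← R2 + 3/2·R1.
R2 ← R2 / (-8).
R1 ← R1 + 5·R2.
Reading off the reduced rows gives x1 = -2, x2 = -1/2.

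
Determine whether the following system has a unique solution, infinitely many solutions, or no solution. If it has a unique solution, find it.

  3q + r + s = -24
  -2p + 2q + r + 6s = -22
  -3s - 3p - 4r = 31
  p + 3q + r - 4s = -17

Row-reduce the augmented matrix:
Swap R1 and R2.
R1 ← R1 / (-2).
R3 ← R3 + 3·R1.
R4 ← R4 − 1·R1.
R2 ← R2 / (3).
R1 ← R1 + 1·R2.
R3 ← R3 + 3·R2.
R4 ← R4 − 4·R2.
R3 ← R3 / (-9/2).
R1 ← R1 + 1/6·R3.
R2 ← R2 − 1/3·R3.
R4 ← R4 − 1/6·R3.
R4 ← R4 / (-74/27).
R1 ← R1 + 61/27·R4.
R2 ← R2 + 13/27·R4.
R3 ← R3 − 22/9·R4.
Reading off the reduced rows gives p = -3, q = -6, r = -4, s = -2.

p = -3, q = -6, r = -4, s = -2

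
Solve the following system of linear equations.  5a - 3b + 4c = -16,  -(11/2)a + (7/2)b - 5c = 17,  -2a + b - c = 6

Row-reduce:
R1 ← R1 / (5).
R2 ← R2 + 11/2·R1.
R3 ← R3 + 2·R1.
R2 ← R2 / (1/5).
R1 ← R1 + 3/5·R2.
R3 ← R3 + 1/5·R2.
Row 3 reduces to 0 = -1, a contradiction. The system is inconsistent.

no solution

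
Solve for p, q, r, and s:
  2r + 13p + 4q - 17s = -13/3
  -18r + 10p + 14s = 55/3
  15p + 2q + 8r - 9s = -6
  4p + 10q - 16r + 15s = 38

p = 0, q = 2, r = -1/2, s = 2/3

Row-reduce the augmented matrix:
R1 ← R1 / (13).
R2 ← R2 − 10·R1.
R3 ← R3 − 15·R1.
R4 ← R4 − 4·R1.
R2 ← R2 / (-40/13).
R1 ← R1 − 4/13·R2.
R3 ← R3 + 34/13·R2.
R4 ← R4 − 114/13·R2.
R3 ← R3 / (223/10).
R1 ← R1 + 9/5·R3.
R2 ← R2 − 127/20·R3.
R4 ← R4 + 723/10·R3.
R4 ← R4 / (12755/223).
R1 ← R1 − 89/223·R4.
R2 ← R2 + 1175/223·R4.
R3 ← R3 + 124/223·R4.
Reading off the reduced rows gives p = 0, q = 2, r = -1/2, s = 2/3.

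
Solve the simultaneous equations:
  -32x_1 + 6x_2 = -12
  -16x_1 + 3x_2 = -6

infinitely many solutions

Row-reduce:
R1 ← R1 / (-32).
R2 ← R2 + 16·R1.
Rank is 1 with 2 unknowns, leaving x_2 free.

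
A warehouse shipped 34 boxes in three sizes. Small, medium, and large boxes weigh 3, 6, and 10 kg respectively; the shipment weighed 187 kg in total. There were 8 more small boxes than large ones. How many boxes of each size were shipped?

Let s = small boxes, m = medium boxes, l = large boxes.
  l + m + s = 34
  3s + 6m + 10l = 187
  s - l = 8
Row-reduce the augmented matrix:
R2 ← R2 − 3·R1.
R3 ← R3 − 1·R1.
R2 ← R2 / (3).
R1 ← R1 − 1·R2.
R3 ← R3 + 1·R2.
R3 ← R3 / (1/3).
R1 ← R1 + 4/3·R3.
R2 ← R2 − 7/3·R3.
Reading off the reduced rows gives s = 15, m = 12, l = 7.

small boxes: 15, medium boxes: 12, large boxes: 7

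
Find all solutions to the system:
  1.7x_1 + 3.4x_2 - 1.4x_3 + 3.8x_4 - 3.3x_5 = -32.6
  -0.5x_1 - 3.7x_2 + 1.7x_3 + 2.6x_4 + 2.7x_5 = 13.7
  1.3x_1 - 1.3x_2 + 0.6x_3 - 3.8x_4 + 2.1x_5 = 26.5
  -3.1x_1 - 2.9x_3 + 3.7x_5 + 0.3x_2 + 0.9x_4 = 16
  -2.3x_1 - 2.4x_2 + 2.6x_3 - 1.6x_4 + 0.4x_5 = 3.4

x_1 = 2, x_2 = -5, x_3 = -4, x_4 = -3, x_5 = 4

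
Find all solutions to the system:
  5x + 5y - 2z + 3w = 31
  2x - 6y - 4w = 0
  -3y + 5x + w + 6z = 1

infinitely many solutions

Row-reduce:
R1 ← R1 / (5).
R2 ← R2 − 2·R1.
R3 ← R3 − 5·R1.
R2 ← R2 / (-8).
R1 ← R1 − 1·R2.
R3 ← R3 + 8·R2.
R3 ← R3 / (36/5).
R1 ← R1 + 3/10·R3.
R2 ← R2 + 1/10·R3.
Rank is 3 with 4 unknowns, leaving w free.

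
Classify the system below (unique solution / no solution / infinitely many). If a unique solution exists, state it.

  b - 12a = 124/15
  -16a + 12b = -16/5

a = -4/5, b = -4/3

Row-reduce the augmented matrix:
R1 ← R1 / (-12).
R2 ← R2 + 16·R1.
R2 ← R2 / (32/3).
R1 ← R1 + 1/12·R2.
Reading off the reduced rows gives a = -4/5, b = -4/3.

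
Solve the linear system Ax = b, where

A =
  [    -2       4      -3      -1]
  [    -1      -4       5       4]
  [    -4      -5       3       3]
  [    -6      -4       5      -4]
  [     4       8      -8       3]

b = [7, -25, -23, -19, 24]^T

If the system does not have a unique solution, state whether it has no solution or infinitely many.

no solution

Row-reduce:
R1 ← R1 / (-2).
R2 ← R2 + 1·R1.
R3 ← R3 + 4·R1.
R4 ← R4 + 6·R1.
R5 ← R5 − 4·R1.
R2 ← R2 / (-6).
R1 ← R1 + 2·R2.
R3 ← R3 + 13·R2.
R4 ← R4 + 16·R2.
R5 ← R5 − 16·R2.
R3 ← R3 / (-61/12).
R1 ← R1 + 2/3·R3.
R2 ← R2 + 13/12·R3.
R4 ← R4 + 10/3·R3.
R5 ← R5 − 10/3·R3.
R4 ← R4 / (-603/61).
R1 ← R1 + 23/61·R4.
R2 ← R2 − 16/61·R4.
R3 ← R3 − 57/61·R4.
R5 ← R5 − 603/61·R4.
Row 5 reduces to 0 = -2, a contradiction. The system is inconsistent.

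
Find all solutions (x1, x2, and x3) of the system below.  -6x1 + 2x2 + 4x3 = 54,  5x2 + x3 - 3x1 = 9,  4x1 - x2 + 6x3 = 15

x1 = -6, x2 = -3, x3 = 6

Row-reduce the augmented matrix:
R1 ← R1 / (-6).
R2 ← R2 + 3·R1.
R3 ← R3 − 4·R1.
R2 ← R2 / (4).
R1 ← R1 + 1/3·R2.
R3 ← R3 − 1/3·R2.
R3 ← R3 / (35/4).
R1 ← R1 + 3/4·R3.
R2 ← R2 + 1/4·R3.
Reading off the reduced rows gives x1 = -6, x2 = -3, x3 = 6.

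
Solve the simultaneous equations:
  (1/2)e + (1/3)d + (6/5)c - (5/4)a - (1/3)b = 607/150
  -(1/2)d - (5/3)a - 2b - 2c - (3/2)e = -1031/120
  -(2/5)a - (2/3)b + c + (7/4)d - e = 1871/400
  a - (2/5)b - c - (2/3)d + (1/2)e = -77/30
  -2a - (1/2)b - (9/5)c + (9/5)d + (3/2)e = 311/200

Row-reduce the augmented matrix:
R1 ← R1 / (-5/4).
R2 ← R2 + 5/3·R1.
R3 ← R3 + 2/5·R1.
R4 ← R4 − 1·R1.
R5 ← R5 + 2·R1.
R2 ← R2 / (-14/9).
R1 ← R1 − 4/15·R2.
R3 ← R3 + 14/25·R2.
R4 ← R4 + 2/3·R2.
R5 ← R5 − 1/30·R2.
R3 ← R3 / (239/125).
R1 ← R1 + 276/175·R3.
R2 ← R2 − 81/35·R3.
R4 ← R4 − 263/175·R3.
R5 ← R5 + 1329/350·R3.
R4 ← R4 / (-156007/100380).
R1 ← R1 − 2020/1673·R4.
R2 ← R2 + 6001/3346·R4.
R3 ← R3 − 2975/2868·R4.
R5 ← R5 − 86749/16730·R4.
R5 ← R5 / (43658133/6240280).
R1 ← R1 − 88575/156007·R5.
R2 ← R2 + 375675/624028·R5.
R3 ← R3 − 190495/156007·R5.
R4 ← R4 + 213534/156007·R5.
Reading off the reduced rows gives a = 2/5, b = -1/4, c = 12/5, d = 9/4, e = 5/3.

a = 2/5, b = -1/4, c = 12/5, d = 9/4, e = 5/3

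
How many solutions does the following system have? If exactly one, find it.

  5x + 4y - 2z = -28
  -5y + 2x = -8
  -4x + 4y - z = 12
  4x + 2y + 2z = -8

x = -4, y = 0, z = 4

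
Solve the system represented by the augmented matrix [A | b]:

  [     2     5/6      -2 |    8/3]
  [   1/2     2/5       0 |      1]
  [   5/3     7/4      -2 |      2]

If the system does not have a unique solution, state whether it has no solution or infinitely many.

x_1 = 2, x_2 = 0, x_3 = 2/3

Row-reduce the augmented matrix:
R1 ← R1 / (2).
R2 ← R2 − 1/2·R1.
R3 ← R3 − 5/3·R1.
R2 ← R2 / (23/120).
R1 ← R1 − 5/12·R2.
R3 ← R3 − 19/18·R2.
R3 ← R3 / (-71/23).
R1 ← R1 + 48/23·R3.
R2 ← R2 − 60/23·R3.
Reading off the reduced rows gives x_1 = 2, x_2 = 0, x_3 = 2/3.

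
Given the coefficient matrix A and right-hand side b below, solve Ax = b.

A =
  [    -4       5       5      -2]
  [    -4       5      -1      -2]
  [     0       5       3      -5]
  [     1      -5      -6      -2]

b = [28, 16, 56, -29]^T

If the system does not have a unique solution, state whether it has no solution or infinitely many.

Row-reduce the augmented matrix:
R1 ← R1 / (-4).
R2 ← R2 + 4·R1.
R4 ← R4 − 1·R1.
Swap R2 and R3.
R2 ← R2 / (5).
R1 ← R1 + 5/4·R2.
R4 ← R4 + 15/4·R2.
R3 ← R3 / (-6).
R1 ← R1 + 1/2·R3.
R2 ← R2 − 3/5·R3.
R4 ← R4 + 5/2·R3.
R4 ← R4 / (-25/4).
R1 ← R1 + 3/4·R4.
R2 ← R2 + 1·R4.
Reading off the reduced rows gives x_1 = 5, x_2 = 6, x_3 = 2, x_4 = -4.

x_1 = 5, x_2 = 6, x_3 = 2, x_4 = -4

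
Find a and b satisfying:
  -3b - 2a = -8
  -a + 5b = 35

a = -5, b = 6

From equation 2: a = -35 + 5·b.
Substitute into equation 1 and solve: b = 6.
Then a = -5.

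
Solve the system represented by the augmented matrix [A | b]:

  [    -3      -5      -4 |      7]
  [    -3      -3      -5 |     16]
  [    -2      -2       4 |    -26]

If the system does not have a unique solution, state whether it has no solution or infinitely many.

x_1 = 1, x_2 = 2, x_3 = -5

Row-reduce the augmented matrix:
R1 ← R1 / (-3).
R2 ← R2 + 3·R1.
R3 ← R3 + 2·R1.
R2 ← R2 / (2).
R1 ← R1 − 5/3·R2.
R3 ← R3 − 4/3·R2.
R3 ← R3 / (22/3).
R1 ← R1 − 13/6·R3.
R2 ← R2 + 1/2·R3.
Reading off the reduced rows gives x_1 = 1, x_2 = 2, x_3 = -5.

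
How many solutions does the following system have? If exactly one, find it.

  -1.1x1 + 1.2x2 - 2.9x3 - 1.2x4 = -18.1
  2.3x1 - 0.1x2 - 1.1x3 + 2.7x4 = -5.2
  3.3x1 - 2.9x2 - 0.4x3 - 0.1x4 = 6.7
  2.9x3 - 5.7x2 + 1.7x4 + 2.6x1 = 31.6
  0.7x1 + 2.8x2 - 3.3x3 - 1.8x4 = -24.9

Row-reduce the augmented matrix:
R1 ← R1 / (-11/10).
R2 ← R2 − 23/10·R1.
R3 ← R3 − 33/10·R1.
R4 ← R4 − 13/5·R1.
R5 ← R5 − 7/10·R1.
R2 ← R2 / (53/22).
R1 ← R1 + 12/11·R2.
R3 ← R3 − 7/10·R2.
R4 ← R4 + 63/22·R2.
R5 ← R5 − 196/55·R2.
R3 ← R3 / (-18599/2650).
R1 ← R1 + 161/265·R3.
R2 ← R2 + 788/265·R3.
R4 ← R4 + 6609/530·R3.
R5 ← R5 − 7223/1325·R3.
R4 ← R4 / (107185/18599).
R1 ← R1 − 3992/2657·R4.
R2 ← R2 − 31067/18599·R4.
R3 ← R3 − 9952/18599·R4.
R5 ← R5 + 107185/18599·R4.
R5 reduces to 0 = 0, so the extra equation is consistent.
Reading off the reduced rows gives x1 = 0, x2 = -3, x3 = 5, x4 = 0.

x1 = 0, x2 = -3, x3 = 5, x4 = 0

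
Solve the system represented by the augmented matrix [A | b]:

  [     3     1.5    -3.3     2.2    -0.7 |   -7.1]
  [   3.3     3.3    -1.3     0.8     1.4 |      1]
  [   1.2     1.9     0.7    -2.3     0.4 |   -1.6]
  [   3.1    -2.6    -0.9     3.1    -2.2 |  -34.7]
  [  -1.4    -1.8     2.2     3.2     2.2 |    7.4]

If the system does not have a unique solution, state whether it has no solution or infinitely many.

Row-reduce the augmented matrix:
R1 ← R1 / (3).
R2 ← R2 − 33/10·R1.
R3 ← R3 − 6/5·R1.
R4 ← R4 − 31/10·R1.
R5 ← R5 + 7/5·R1.
R2 ← R2 / (33/20).
R1 ← R1 − 1/2·R2.
R3 ← R3 − 13/10·R2.
R4 ← R4 + 83/20·R2.
R5 ← R5 + 11/10·R2.
R3 ← R3 / (152/825).
R1 ← R1 + 298/165·R3.
R2 ← R2 − 233/165·R3.
R4 ← R4 − 13811/1650·R3.
R5 ← R5 − 166/75·R3.
R4 ← R4 / (759113/9120).
R1 ← R1 + 7951/456·R4.
R2 ← R2 − 4137/304·R4.
R3 ← R3 + 3141/304·R4.
R5 ← R5 − 11863/456·R4.
R5 ← R5 / (-666041/3795565).
R1 ← R1 + 266529/759113·R5.
R2 ← R2 − 689349/759113·R5.
R3 ← R3 − 540694/759113·R5.
R4 ← R4 − 462943/759113·R5.
Reading off the reduced rows gives x_1 = -6, x_2 = 3, x_3 = -3, x_4 = 0, x_5 = 5.

x_1 = -6, x_2 = 3, x_3 = -3, x_4 = 0, x_5 = 5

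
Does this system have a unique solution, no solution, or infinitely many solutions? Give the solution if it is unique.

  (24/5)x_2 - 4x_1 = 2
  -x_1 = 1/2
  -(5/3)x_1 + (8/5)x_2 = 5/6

Row-reduce the augmented matrix:
R1 ← R1 / (-4).
R2 ← R2 + 1·R1.
R3 ← R3 + 5/3·R1.
R2 ← R2 / (-6/5).
R1 ← R1 + 6/5·R2.
R3 ← R3 + 2/5·R2.
R3 reduces to 0 = 0, so the extra equation is consistent.
Reading off the reduced rows gives x_1 = -1/2, x_2 = 0.

x_1 = -1/2, x_2 = 0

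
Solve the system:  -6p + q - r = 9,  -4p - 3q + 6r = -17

Row-reduce:
R1 ← R1 / (-6).
R2 ← R2 + 4·R1.
R2 ← R2 / (-11/3).
R1 ← R1 + 1/6·R2.
Rank is 2 with 3 unknowns, leaving r free.

infinitely many solutions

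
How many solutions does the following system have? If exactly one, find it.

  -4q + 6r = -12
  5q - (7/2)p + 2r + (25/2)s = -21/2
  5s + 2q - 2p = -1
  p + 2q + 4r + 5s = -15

no solution

Row-reduce:
Swap R1 and R2.
R1 ← R1 / (-7/2).
R3 ← R3 + 2·R1.
R4 ← R4 − 1·R1.
R2 ← R2 / (-4).
R1 ← R1 + 10/7·R2.
R3 ← R3 + 6/7·R2.
R4 ← R4 − 24/7·R2.
R3 ← R3 / (-17/7).
R1 ← R1 + 19/7·R3.
R2 ← R2 + 3/2·R3.
R4 ← R4 − 68/7·R3.
Row 4 reduces to 0 = 2, a contradiction. The system is inconsistent.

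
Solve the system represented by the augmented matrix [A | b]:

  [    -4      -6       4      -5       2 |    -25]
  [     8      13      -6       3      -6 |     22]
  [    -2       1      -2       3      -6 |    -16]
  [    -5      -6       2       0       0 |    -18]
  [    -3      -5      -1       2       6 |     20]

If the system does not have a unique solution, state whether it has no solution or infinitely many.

Row-reduce:
R1 ← R1 / (-4).
R2 ← R2 − 8·R1.
R3 ← R3 + 2·R1.
R4 ← R4 + 5·R1.
R5 ← R5 + 3·R1.
R1 ← R1 − 3/2·R2.
R3 ← R3 − 4·R2.
R4 ← R4 − 3/2·R2.
R5 ← R5 + 1/2·R2.
R3 ← R3 / (-12).
R1 ← R1 + 4·R3.
R2 ← R2 − 2·R3.
R4 ← R4 + 6·R3.
R5 ← R5 + 3·R3.
Swap R4 and R5.
R4 ← R4 / (-49/8).
R1 ← R1 − 7/12·R4.
R2 ← R2 + 17/12·R4.
R3 ← R3 + 67/24·R4.
Row 5 reduces to 0 = 1, a contradiction. The system is inconsistent.

no solution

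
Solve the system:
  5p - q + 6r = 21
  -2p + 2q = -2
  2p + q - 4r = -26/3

p = 1, q = 0, r = 8/3

Row-reduce the augmented matrix:
R1 ← R1 / (5).
R2 ← R2 + 2·R1.
R3 ← R3 − 2·R1.
R2 ← R2 / (8/5).
R1 ← R1 + 1/5·R2.
R3 ← R3 − 7/5·R2.
R3 ← R3 / (-17/2).
R1 ← R1 − 3/2·R3.
R2 ← R2 − 3/2·R3.
Reading off the reduced rows gives p = 1, q = 0, r = 8/3.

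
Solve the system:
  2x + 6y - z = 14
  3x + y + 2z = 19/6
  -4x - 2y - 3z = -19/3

Row-reduce the augmented matrix:
R1 ← R1 / (2).
R2 ← R2 − 3·R1.
R3 ← R3 + 4·R1.
R2 ← R2 / (-8).
R1 ← R1 − 3·R2.
R3 ← R3 − 10·R2.
R3 ← R3 / (-5/8).
R1 ← R1 − 13/16·R3.
R2 ← R2 + 7/16·R3.
Reading off the reduced rows gives x = -1/2, y = 8/3, z = 1.

x = -1/2, y = 8/3, z = 1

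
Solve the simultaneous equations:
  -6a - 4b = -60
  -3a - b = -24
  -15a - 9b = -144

a = 6, b = 6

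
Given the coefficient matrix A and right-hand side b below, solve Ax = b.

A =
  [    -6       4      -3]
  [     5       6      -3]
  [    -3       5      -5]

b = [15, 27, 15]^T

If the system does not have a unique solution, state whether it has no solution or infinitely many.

x_1 = 0, x_2 = 6, x_3 = 3

Row-reduce the augmented matrix:
R1 ← R1 / (-6).
R2 ← R2 − 5·R1.
R3 ← R3 + 3·R1.
R2 ← R2 / (28/3).
R1 ← R1 + 2/3·R2.
R3 ← R3 − 3·R2.
R3 ← R3 / (-97/56).
R1 ← R1 − 3/28·R3.
R2 ← R2 + 33/56·R3.
Reading off the reduced rows gives x_1 = 0, x_2 = 6, x_3 = 3.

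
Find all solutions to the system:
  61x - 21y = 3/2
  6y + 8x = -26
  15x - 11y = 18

no solution

Row-reduce:
R1 ← R1 / (61).
R2 ← R2 − 8·R1.
R3 ← R3 − 15·R1.
R2 ← R2 / (534/61).
R1 ← R1 + 21/61·R2.
R3 ← R3 + 356/61·R2.
Row 3 reduces to 0 = 1/6, a contradiction. The system is inconsistent.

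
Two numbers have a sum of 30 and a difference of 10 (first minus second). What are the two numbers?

Let x = first number, y = second number.
  x + y = 30
  x - y = 10
From equation 1: x = 30 − y.
Substitute into equation 2 and solve: y = 10.
Then x = 20.

first number: 20, second number: 10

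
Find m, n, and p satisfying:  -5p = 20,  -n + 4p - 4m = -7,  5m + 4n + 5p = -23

m = -3, n = 3, p = -4

Row-reduce the augmented matrix:
Swap R1 and R2.
R1 ← R1 / (-4).
R3 ← R3 − 5·R1.
Swap R2 and R3.
R2 ← R2 / (11/4).
R1 ← R1 − 1/4·R2.
R3 ← R3 / (-5).
R1 ← R1 + 21/11·R3.
R2 ← R2 − 40/11·R3.
Reading off the reduced rows gives m = -3, n = 3, p = -4.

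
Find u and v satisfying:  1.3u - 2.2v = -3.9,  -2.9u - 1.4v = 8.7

Row-reduce the augmented matrix:
R1 ← R1 / (13/10).
R2 ← R2 + 29/10·R1.
R2 ← R2 / (-82/13).
R1 ← R1 + 22/13·R2.
Reading off the reduced rows gives u = -3, v = 0.

u = -3, v = 0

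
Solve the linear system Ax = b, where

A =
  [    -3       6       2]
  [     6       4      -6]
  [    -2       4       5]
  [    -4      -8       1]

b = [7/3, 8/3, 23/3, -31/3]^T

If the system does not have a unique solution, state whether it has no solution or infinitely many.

x_1 = 5/3, x_2 = 2/3, x_3 = 5/3

Row-reduce the augmented matrix:
R1 ← R1 / (-3).
R2 ← R2 − 6·R1.
R3 ← R3 + 2·R1.
R4 ← R4 + 4·R1.
R2 ← R2 / (16).
R1 ← R1 + 2·R2.
R4 ← R4 + 16·R2.
R3 ← R3 / (11/3).
R1 ← R1 + 11/12·R3.
R2 ← R2 + 1/8·R3.
R4 ← R4 + 11/3·R3.
R4 reduces to 0 = 0, so the extra equation is consistent.
Reading off the reduced rows gives x_1 = 5/3, x_2 = 2/3, x_3 = 5/3.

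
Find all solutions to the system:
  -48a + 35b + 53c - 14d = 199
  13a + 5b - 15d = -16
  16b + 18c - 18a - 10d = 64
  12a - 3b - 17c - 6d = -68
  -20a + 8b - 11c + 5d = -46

Row-reduce:
R1 ← R1 / (-48).
R2 ← R2 − 13·R1.
R3 ← R3 + 18·R1.
R4 ← R4 − 12·R1.
R5 ← R5 + 20·R1.
R2 ← R2 / (695/48).
R1 ← R1 + 35/48·R2.
R3 ← R3 − 23/8·R2.
R4 ← R4 − 23/4·R2.
R5 ← R5 + 79/12·R2.
R3 ← R3 / (-3284/695).
R1 ← R1 + 53/139·R3.
R2 ← R2 − 689/695·R3.
R4 ← R4 + 6568/695·R3.
R5 ← R5 + 18457/695·R3.
Swap R4 and R5.
R4 ← R4 / (6580/821).
R1 ← R1 + 470/821·R4.
R2 ← R2 + 1241/821·R4.
R3 ← R3 − 177/821·R4.
Row 5 reduces to 0 = 3, a contradiction. The system is inconsistent.

no solution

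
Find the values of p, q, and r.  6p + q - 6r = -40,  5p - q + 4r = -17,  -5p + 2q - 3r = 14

p = -5, q = -4, r = 1

Row-reduce the augmented matrix:
R1 ← R1 / (6).
R2 ← R2 − 5·R1.
R3 ← R3 + 5·R1.
R2 ← R2 / (-11/6).
R1 ← R1 − 1/6·R2.
R3 ← R3 − 17/6·R2.
R3 ← R3 / (65/11).
R1 ← R1 + 2/11·R3.
R2 ← R2 + 54/11·R3.
Reading off the reduced rows gives p = -5, q = -4, r = 1.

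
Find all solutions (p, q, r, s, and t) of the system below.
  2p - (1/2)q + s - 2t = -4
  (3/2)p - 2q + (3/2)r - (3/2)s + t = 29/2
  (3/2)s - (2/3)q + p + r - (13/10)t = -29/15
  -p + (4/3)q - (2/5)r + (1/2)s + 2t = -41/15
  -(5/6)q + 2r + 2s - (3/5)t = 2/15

Row-reduce:
R1 ← R1 / (2).
R2 ← R2 − 3/2·R1.
R3 ← R3 − 1·R1.
R4 ← R4 + 1·R1.
R2 ← R2 / (-13/8).
R1 ← R1 + 1/4·R2.
R3 ← R3 + 5/12·R2.
R4 ← R4 − 13/12·R2.
R5 ← R5 + 5/6·R2.
R3 ← R3 / (8/13).
R1 ← R1 + 3/13·R3.
R2 ← R2 + 12/13·R3.
R4 ← R4 − 3/5·R3.
R5 ← R5 − 16/13·R3.
R4 ← R4 / (-163/80).
R1 ← R1 − 23/16·R4.
R2 ← R2 − 15/4·R4.
R3 ← R3 − 41/16·R4.
Rank is 4 with 5 unknowns, leaving t free.

infinitely many solutions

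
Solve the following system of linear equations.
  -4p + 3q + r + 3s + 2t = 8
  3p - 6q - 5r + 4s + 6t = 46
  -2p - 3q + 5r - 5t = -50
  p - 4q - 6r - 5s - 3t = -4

Row-reduce:
R1 ← R1 / (-4).
R2 ← R2 − 3·R1.
R3 ← R3 + 2·R1.
R4 ← R4 − 1·R1.
R2 ← R2 / (-15/4).
R1 ← R1 + 3/4·R2.
R3 ← R3 + 9/2·R2.
R4 ← R4 + 13/4·R2.
R3 ← R3 / (48/5).
R1 ← R1 − 3/5·R3.
R2 ← R2 − 17/15·R3.
R4 ← R4 + 31/15·R3.
R4 ← R4 / (-557/48).
R1 ← R1 + 23/16·R4.
R2 ← R2 + 29/48·R4.
R3 ← R3 + 15/16·R4.
Rank is 4 with 5 unknowns, leaving t free.

infinitely many solutions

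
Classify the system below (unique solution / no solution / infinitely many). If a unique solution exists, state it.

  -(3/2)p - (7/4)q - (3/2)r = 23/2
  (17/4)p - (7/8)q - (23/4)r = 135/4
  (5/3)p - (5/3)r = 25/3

Row-reduce:
R1 ← R1 / (-3/2).
R2 ← R2 − 17/4·R1.
R3 ← R3 − 5/3·R1.
R2 ← R2 / (-35/6).
R1 ← R1 − 7/6·R2.
R3 ← R3 + 35/18·R2.
Row 3 reduces to 0 = -1, a contradiction. The system is inconsistent.

no solution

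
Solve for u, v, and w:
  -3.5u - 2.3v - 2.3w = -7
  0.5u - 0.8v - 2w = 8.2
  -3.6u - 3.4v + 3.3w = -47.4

u = 2, v = 6, w = -6

Row-reduce the augmented matrix:
R1 ← R1 / (-7/2).
R2 ← R2 − 1/2·R1.
R3 ← R3 + 18/5·R1.
R2 ← R2 / (-79/70).
R1 ← R1 − 23/35·R2.
R3 ← R3 + 181/175·R2.
R3 ← R3 / (30809/3950).
R1 ← R1 + 276/395·R3.
R2 ← R2 − 163/79·R3.
Reading off the reduced rows gives u = 2, v = 6, w = -6.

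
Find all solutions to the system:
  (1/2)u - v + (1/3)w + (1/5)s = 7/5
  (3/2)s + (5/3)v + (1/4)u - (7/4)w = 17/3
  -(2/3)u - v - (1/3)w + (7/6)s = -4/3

Row-reduce:
R1 ← R1 / (1/2).
R2 ← R2 − 1/4·R1.
R3 ← R3 + 2/3·R1.
R2 ← R2 / (13/6).
R1 ← R1 + 2·R2.
R3 ← R3 + 7/3·R2.
R3 ← R3 / (-457/234).
R1 ← R1 + 43/39·R3.
R2 ← R2 + 23/26·R3.
Rank is 3 with 4 unknowns, leaving s free.

infinitely many solutions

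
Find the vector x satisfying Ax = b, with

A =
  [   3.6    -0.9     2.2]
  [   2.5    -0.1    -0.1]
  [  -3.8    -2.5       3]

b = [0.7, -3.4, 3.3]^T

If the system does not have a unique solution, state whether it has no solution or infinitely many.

x_1 = -1, x_2 = 5, x_3 = 4

Row-reduce the augmented matrix:
R1 ← R1 / (18/5).
R2 ← R2 − 5/2·R1.
R3 ← R3 + 19/5·R1.
R2 ← R2 / (21/40).
R1 ← R1 + 1/4·R2.
R3 ← R3 + 69/20·R2.
R3 ← R3 / (-1693/315).
R1 ← R1 + 31/189·R3.
R2 ← R2 + 586/189·R3.
Reading off the reduced rows gives x_1 = -1, x_2 = 5, x_3 = 4.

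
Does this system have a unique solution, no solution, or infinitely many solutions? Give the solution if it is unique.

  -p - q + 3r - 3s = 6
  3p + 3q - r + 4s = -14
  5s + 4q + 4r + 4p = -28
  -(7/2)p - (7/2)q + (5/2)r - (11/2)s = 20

no solution

Row-reduce:
R1 ← R1 / (-1).
R2 ← R2 − 3·R1.
R3 ← R3 − 4·R1.
R4 ← R4 + 7/2·R1.
R2 ← R2 / (8).
R1 ← R1 + 3·R2.
R3 ← R3 − 16·R2.
R4 ← R4 + 8·R2.
R3 ← R3 / (3).
R1 ← R1 − 9/8·R3.
R2 ← R2 + 5/8·R3.
Row 4 reduces to 0 = 3, a contradiction. The system is inconsistent.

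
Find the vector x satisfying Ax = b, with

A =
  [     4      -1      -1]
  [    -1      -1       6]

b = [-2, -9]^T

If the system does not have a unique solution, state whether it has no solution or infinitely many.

infinitely many solutions

Row-reduce:
R1 ← R1 / (4).
R2 ← R2 + 1·R1.
R2 ← R2 / (-5/4).
R1 ← R1 + 1/4·R2.
Rank is 2 with 3 unknowns, leaving x_3 free.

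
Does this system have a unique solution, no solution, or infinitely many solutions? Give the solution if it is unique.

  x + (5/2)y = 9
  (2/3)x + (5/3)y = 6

Row-reduce:
R2 ← R2 − 2/3·R1.
Rank is 1 with 2 unknowns, leaving y free.

infinitely many solutions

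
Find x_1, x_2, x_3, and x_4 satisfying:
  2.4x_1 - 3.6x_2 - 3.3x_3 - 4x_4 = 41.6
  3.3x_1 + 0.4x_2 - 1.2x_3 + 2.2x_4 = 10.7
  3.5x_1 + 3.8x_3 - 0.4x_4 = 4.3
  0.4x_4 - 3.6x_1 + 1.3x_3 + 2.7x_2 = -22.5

x_1 = 5, x_2 = 1, x_3 = -4, x_4 = -5

Row-reduce the augmented matrix:
R1 ← R1 / (12/5).
R2 ← R2 − 33/10·R1.
R3 ← R3 − 7/2·R1.
R4 ← R4 + 18/5·R1.
R2 ← R2 / (107/20).
R1 ← R1 + 3/2·R2.
R3 ← R3 − 21/4·R2.
R4 ← R4 + 27/10·R2.
R3 ← R3 / (5711/1070).
R1 ← R1 + 47/107·R3.
R2 ← R2 − 267/428·R3.
R4 ← R4 + 8413/4280·R3.
R4 ← R4 / (-171041/68532).
R1 ← R1 − 5440/17133·R4.
R2 ← R2 − 19273/11422·R4.
R3 ← R3 + 6814/17133·R4.
Reading off the reduced rows gives x_1 = 5, x_2 = 1, x_3 = -4, x_4 = -5.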